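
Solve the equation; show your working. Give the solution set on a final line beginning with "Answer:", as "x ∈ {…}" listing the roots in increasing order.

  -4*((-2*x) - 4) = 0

Step 1. [-4*((-2*x) - 4) = 0] leading coefficient -4: divide by -4 ⇒ div: (-2*x) - 4 = 0.
Step 2. [(-2*x) - 4 = 0] -2 divides every term; factor it out. So factor: x + 2 = 0.
Step 3. [x + 2 = 0] 2 comes off first (subtract 2), so sub: x = -2.

Answer: x ∈ {-2}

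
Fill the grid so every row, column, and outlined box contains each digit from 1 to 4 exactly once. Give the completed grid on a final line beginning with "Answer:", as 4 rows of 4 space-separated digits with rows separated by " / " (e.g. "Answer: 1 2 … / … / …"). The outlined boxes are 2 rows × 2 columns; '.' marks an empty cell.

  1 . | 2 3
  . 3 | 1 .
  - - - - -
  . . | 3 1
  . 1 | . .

Step 1. [r2c1∈{2,4}] row 2 places 2 nowhere but r2c1, so r2c1=2.
Step 2. [r3c1∈{4}] r3c1 is down to just 4 ⇒ r3c1=4.
Step 3. [r4c4∈{2,4}] r4c4 is the only open cell in row 4 admitting 2. So r4c4=2.
Step 4. [r1c2∈{4}] nothing but 4 survives at r1c2, so r1c2=4.
Step 5. [r4c3∈{4}] r4c3 has the single candidate 4, so r4c3=4.
Step 6. [r2c4∈{4}] r2c4 has the single candidate 4 ⇒ r2c4=4.
Step 7. [r4c1∈{3}] r4c1's peers cover all but 3, so r4c1=3.
Step 8. [r3c2∈{2}] r3c2 is down to just 2, so r3c2=2.

Answer: 1 4 2 3 / 2 3 1 4 / 4 2 3 1 / 3 1 4 2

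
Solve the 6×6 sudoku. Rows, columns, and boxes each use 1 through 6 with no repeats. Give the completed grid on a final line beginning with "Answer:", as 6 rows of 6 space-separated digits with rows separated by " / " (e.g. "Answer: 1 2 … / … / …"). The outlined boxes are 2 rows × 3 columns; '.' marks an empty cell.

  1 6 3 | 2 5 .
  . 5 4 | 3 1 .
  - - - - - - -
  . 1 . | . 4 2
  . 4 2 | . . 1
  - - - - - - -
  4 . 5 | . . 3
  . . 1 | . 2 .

Step 1. [r6c1∈{3,6}] 6 has one home in box 5: r6c1. So r6c1=6.
Step 2. [r5c5∈{6}] r5c5 has the single candidate 6. So r5c5=6.
Step 3. [r4c4∈{5,6}] in row 4, 6 fits only at r4c4, so r4c4=6.
Step 4. [r3c1∈{3,5}] r3c1 is the only open cell in row 3 admitting 3. So r3c1=3.
Step 5. [r6c6∈{4,5}] r6c6 is the only open cell in col 6 admitting 5, so r6c6=5.
Step 6. [r3c3∈{6}] r3c3 has the single candidate 6 ⇒ r3c3=6.
Step 7. [r2c6∈{6}] only 6 remains possible at r2c6 ⇒ r2c6=6.
Step 8. [r2c1∈{2}] nothing but 2 survives at r2c1, so r2c1=2.
Step 9. [r4c5∈{3}] r4c5 is down to just 3, so r4c5=3.
Step 10. [r5c2∈{2}] r5c2 is down to just 2, so r5c2=2.
Step 11. [r1c6∈{4}] r1c6 has the single candidate 4 ⇒ r1c6=4.
Step 12. [r6c4∈{4}] nothing but 4 survives at r6c4. So r6c4=4.
Step 13. [r4c1∈{5}] r4c1 has the single candidate 5, so r4c1=5.
Step 14. [r6c2∈{3}] r6c2 is down to just 3, so r6c2=3.
Step 15. [r3c4∈{5}] r3c4's peers cover all but 5. So r3c4=5.
Step 16. [r5c4∈{1}] r5c4 has the single candidate 1. So r5c4=1.

Answer: 1 6 3 2 5 4 / 2 5 4 3 1 6 / 3 1 6 5 4 2 / 5 4 2 6 3 1 / 4 2 5 1 6 3 / 6 3 1 4 2 5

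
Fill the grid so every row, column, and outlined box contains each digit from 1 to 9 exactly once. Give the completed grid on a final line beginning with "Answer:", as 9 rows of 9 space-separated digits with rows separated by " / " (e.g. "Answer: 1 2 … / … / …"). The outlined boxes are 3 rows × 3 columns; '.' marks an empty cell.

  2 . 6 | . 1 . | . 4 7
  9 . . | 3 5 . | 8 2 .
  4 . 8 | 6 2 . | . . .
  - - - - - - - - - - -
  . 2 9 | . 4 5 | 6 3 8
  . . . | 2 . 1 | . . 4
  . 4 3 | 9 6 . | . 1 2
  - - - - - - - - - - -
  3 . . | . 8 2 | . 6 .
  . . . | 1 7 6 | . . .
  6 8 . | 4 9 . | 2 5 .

Step 1. [r7c7∈{1,4,7,9}] 7 has one home in box 9: r7c7 ⇒ r7c7=7.
Step 2. [r3c9∈{1,3,5,9}] 5 has one home in col 9: r3c9 ⇒ r3c9=5.
Step 3. [r8c1∈{5}] r8c1's peers cover all but 5. So r8c1=5.
Step 4. [r3c8∈{9}] only 9 remains possible at r3c8 ⇒ r3c8=9.
Step 5. [r8c2∈{9}] nothing but 9 survives at r8c2 ⇒ r8c2=9.
Step 6. [r7c2∈{1}] only 1 remains possible at r7c2. So r7c2=1.
Step 7. [r2c2∈{7}] r2c2 has the single candidate 7, so r2c2=7.
Step 8. [r6c6∈{7,8}] r6c6 is the only open cell in box 5 admitting 8, so r6c6=8.
Step 9. [r1c7∈{3}] r1c7's peers cover all but 3. So r1c7=3.
Step 10. [r6c1∈{7}] r6c1 has the single candidate 7 ⇒ r6c1=7.
Step 11. [r9c9∈{1,3}] in row 9, 1 fits only at r9c9. So r9c9=1.
Step 12. [r5c3∈{5}] only 5 remains possible at r5c3 ⇒ r5c3=5.
Step 13. [r7c3∈{4}] only 4 remains possible at r7c3 ⇒ r7c3=4.
Step 14. [r1c4∈{8}] r1c4's peers cover all but 8, so r1c4=8.
Step 15. [r1c6∈{9}] r1c6 is down to just 9, so r1c6=9.
Step 16. [r5c8∈{7}] r5c8 is down to just 7, so r5c8=7.
Step 17. [r5c2∈{6}] nothing but 6 survives at r5c2 ⇒ r5c2=6.
Step 18. [r5c5∈{3}] r5c5 is down to just 3, so r5c5=3.
Step 19. [r8c3∈{2}] nothing but 2 survives at r8c3, so r8c3=2.
Step 20. [r3c6∈{7}] r3c6 is down to just 7. So r3c6=7.
Step 21. [r3c7∈{1}] r3c7 has the single candidate 1, so r3c7=1.
Step 22. [r4c1∈{1}] r4c1's peers cover all but 1, so r4c1=1.
Step 23. [r6c7∈{5}] only 5 remains possible at r6c7 ⇒ r6c7=5.
Step 24. [r3c2∈{3}] nothing but 3 survives at r3c2, so r3c2=3.
Step 25. [r8c8∈{8}] r8c8 has the single candidate 8. So r8c8=8.
Step 26. [r7c9∈{9}] r7c9 has the single candidate 9 ⇒ r7c9=9.
Step 27. [r1c2∈{5}] r1c2's peers cover all but 5. So r1c2=5.
Step 28. [r8c9∈{3}] r8c9 has the single candidate 3 ⇒ r8c9=3.
Step 29. [r9c3∈{7}] r9c3's peers cover all but 7 ⇒ r9c3=7.
Step 30. [r2c3∈{1}] r2c3's peers cover all but 1, so r2c3=1.
Step 31. [r2c6∈{4}] r2c6 has the single candidate 4, so r2c6=4.
Step 32. [r9c6∈{3}] r9c6 is down to just 3 ⇒ r9c6=3.
Step 33. [r8c7∈{4}] r8c7 has the single candidate 4, so r8c7=4.
Step 34. [r2c9∈{6}] r2c9 is down to just 6, so r2c9=6.
Step 35. [r5c1∈{8}] r5c1 is down to just 8, so r5c1=8.
Step 36. [r7c4∈{5}] r7c4 is down to just 5. So r7c4=5.
Step 37. [r5c7∈{9}] nothing but 9 survives at r5c7 ⇒ r5c7=9.
Step 38. [r4c4∈{7}] nothing but 7 survives at r4c4, so r4c4=7.

Answer: 2 5 6 8 1 9 3 4 7 / 9 7 1 3 5 4 8 2 6 / 4 3 8 6 2 7 1 9 5 / 1 2 9 7 4 5 6 3 8 / 8 6 5 2 3 1 9 7 4 / 7 4 3 9 6 8 5 1 2 / 3 1 4 5 8 2 7 6 9 / 5 9 2 1 7 6 4 8 3 / 6 8 7 4 9 3 2 5 1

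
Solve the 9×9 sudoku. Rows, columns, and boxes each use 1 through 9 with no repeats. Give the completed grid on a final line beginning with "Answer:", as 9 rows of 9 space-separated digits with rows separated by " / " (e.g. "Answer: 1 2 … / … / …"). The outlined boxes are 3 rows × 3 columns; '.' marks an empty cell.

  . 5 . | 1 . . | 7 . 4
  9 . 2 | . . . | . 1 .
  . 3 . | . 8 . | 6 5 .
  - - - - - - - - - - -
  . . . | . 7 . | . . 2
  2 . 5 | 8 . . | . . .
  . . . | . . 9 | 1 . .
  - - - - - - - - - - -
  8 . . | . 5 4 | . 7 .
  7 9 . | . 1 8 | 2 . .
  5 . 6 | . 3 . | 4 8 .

Step 1. [r4c3∈{1,3,4,8,9}] in col 3, 9 fits only at r4c3, so r4c3=9.
Step 2. [r8c4∈{6}] nothing but 6 survives at r8c4. So r8c4=6.
Step 3. [r8c8∈{3}] only 3 remains possible at r8c8, so r8c8=3.
Step 4. [r1c6∈{2,3,6}] r1c6 is the only open cell in row 1 admitting 3. So r1c6=3.
Step 5. [r4c7∈{3,5,8}] r4c7 is the only open cell in col 7 admitting 5 ⇒ r4c7=5.
Step 6. [r6c9∈{3,6,7,8}] in box 6, 8 fits only at r6c9, so r6c9=8.
Step 7. [r3c9∈{9}] nothing but 9 survives at r3c9 ⇒ r3c9=9.
Step 8. [r6c4∈{2,3,4,5}] in row 6, 5 fits only at r6c4, so r6c4=5.
Step 9. [r1c1∈{6}] r1c1 has the single candidate 6 ⇒ r1c1=6.
Step 10. [r4c2∈{1,4,6,8}] row 4 places 8 nowhere but r4c2 ⇒ r4c2=8.
Step 11. [r5c8∈{4,6,9}] col 8 places 9 nowhere but r5c8, so r5c8=9.
Step 12. [r9c4∈{2,7,9}] row 9 places 9 nowhere but r9c4, so r9c4=9.
Step 13. [r6c5∈{2,4,6}] in row 6, 2 fits only at r6c5, so r6c5=2.
Step 14. [r9c6∈{2,7}] r9c6 is the only open cell in row 9 admitting 7 ⇒ r9c6=7.
Step 15. [r5c9∈{3,6,7}] r5c9 is the only open cell in col 9 admitting 7 ⇒ r5c9=7.
Step 16. [r9c2∈{1,2}] 2 has one home in row 9: r9c2. So r9c2=2.
Step 17. [r7c2∈{1}] nothing but 1 survives at r7c2, so r7c2=1.
Step 18. [r4c1∈{1,3,4}] r4c1 is the only open cell in box 4 admitting 1 ⇒ r4c1=1.
Step 19. [r3c1∈{4}] only 4 remains possible at r3c1, so r3c1=4.
Step 20. [r4c6∈{6}] r4c6's peers cover all but 6, so r4c6=6.
Step 21. [r2c2∈{7}] only 7 remains possible at r2c2 ⇒ r2c2=7.
Step 22. [r5c5∈{4}] r5c5 has the single candidate 4 ⇒ r5c5=4.
Step 23. [r6c2∈{4,6}] across col 2, 4 lands solely at r6c2 ⇒ r6c2=4.
Step 24. [r6c3∈{3,7}] row 6 places 7 nowhere but r6c3. So r6c3=7.
Step 25. [r3c6∈{2}] only 2 remains possible at r3c6. So r3c6=2.
Step 26. [r2c9∈{3}] only 3 remains possible at r2c9, so r2c9=3.
Step 27. [r8c9∈{5}] r8c9's peers cover all but 5, so r8c9=5.
Step 28. [r7c9∈{6}] only 6 remains possible at r7c9 ⇒ r7c9=6.
Step 29. [r9c9∈{1}] only 1 remains possible at r9c9 ⇒ r9c9=1.
Step 30. [r1c3∈{8}] nothing but 8 survives at r1c3, so r1c3=8.
Step 31. [r6c8∈{6}] only 6 remains possible at r6c8. So r6c8=6.
Step 32. [r1c5∈{9}] r1c5's peers cover all but 9 ⇒ r1c5=9.
Step 33. [r8c3∈{4}] r8c3 is down to just 4 ⇒ r8c3=4.
Step 34. [r1c8∈{2}] r1c8 is down to just 2. So r1c8=2.
Step 35. [r6c1∈{3}] only 3 remains possible at r6c1. So r6c1=3.
Step 36. [r7c7∈{9}] nothing but 9 survives at r7c7. So r7c7=9.
Step 37. [r5c6∈{1}] only 1 remains possible at r5c6 ⇒ r5c6=1.
Step 38. [r2c6∈{5}] nothing but 5 survives at r2c6, so r2c6=5.
Step 39. [r4c4∈{3}] r4c4's peers cover all but 3 ⇒ r4c4=3.
Step 40. [r4c8∈{4}] nothing but 4 survives at r4c8, so r4c8=4.
Step 41. [r3c4∈{7}] only 7 remains possible at r3c4. So r3c4=7.
Step 42. [r2c7∈{8}] r2c7 has the single candidate 8, so r2c7=8.
Step 43. [r7c3∈{3}] r7c3 is down to just 3, so r7c3=3.
Step 44. [r2c5∈{6}] r2c5 has the single candidate 6, so r2c5=6.
Step 45. [r7c4∈{2}] r7c4 has the single candidate 2, so r7c4=2.
Step 46. [r3c3∈{1}] nothing but 1 survives at r3c3, so r3c3=1.
Step 47. [r2c4∈{4}] nothing but 4 survives at r2c4 ⇒ r2c4=4.
Step 48. [r5c2∈{6}] r5c2 has the single candidate 6 ⇒ r5c2=6.
Step 49. [r5c7∈{3}] r5c7 has the single candidate 3. So r5c7=3.

Answer: 6 5 8 1 9 3 7 2 4 / 9 7 2 4 6 5 8 1 3 / 4 3 1 7 8 2 6 5 9 / 1 8 9 3 7 6 5 4 2 / 2 6 5 8 4 1 3 9 7 / 3 4 7 5 2 9 1 6 8 / 8 1 3 2 5 4 9 7 6 / 7 9 4 6 1 8 2 3 5 / 5 2 6 9 3 7 4 8 1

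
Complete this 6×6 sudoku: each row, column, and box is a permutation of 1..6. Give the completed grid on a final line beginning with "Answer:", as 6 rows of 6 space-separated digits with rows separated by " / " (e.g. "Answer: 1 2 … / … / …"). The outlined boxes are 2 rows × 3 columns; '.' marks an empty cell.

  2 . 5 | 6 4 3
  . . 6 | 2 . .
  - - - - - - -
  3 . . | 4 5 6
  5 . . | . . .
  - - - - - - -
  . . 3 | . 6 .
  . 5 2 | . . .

Step 1. [r2c5∈{1}] r2c5's peers cover all but 1, so r2c5=1.
Step 2. [r5c6∈{1,2,4,5}] 2 has one home in row 5: r5c6. So r5c6=2.
Step 3. [r4c6∈{1}] nothing but 1 survives at r4c6, so r4c6=1.
Step 4. [r2c1∈{4}] r2c1 has the single candidate 4 ⇒ r2c1=4.
Step 5. [r5c1∈{1}] r5c1 is down to just 1, so r5c1=1.
Step 6. [r3c2∈{1,2}] 2 has one home in row 3: r3c2 ⇒ r3c2=2.
Step 7. [r6c5∈{3}] only 3 remains possible at r6c5. So r6c5=3.
Step 8. [r4c3∈{4}] only 4 remains possible at r4c3. So r4c3=4.
Step 9. [r5c4∈{5}] r5c4 has the single candidate 5. So r5c4=5.
Step 10. [r6c4∈{1}] r6c4's peers cover all but 1, so r6c4=1.
Step 11. [r2c6∈{5}] r2c6's peers cover all but 5, so r2c6=5.
Step 12. [r4c2∈{6}] only 6 remains possible at r4c2 ⇒ r4c2=6.
Step 13. [r4c5∈{2}] r4c5 has the single candidate 2. So r4c5=2.
Step 14. [r4c4∈{3}] r4c4's peers cover all but 3. So r4c4=3.
Step 15. [r2c2∈{3}] r2c2 has the single candidate 3. So r2c2=3.
Step 16. [r1c2∈{1}] r1c2 has the single candidate 1, so r1c2=1.
Step 17. [r3c3∈{1}] r3c3's peers cover all but 1, so r3c3=1.
Step 18. [r6c6∈{4}] nothing but 4 survives at r6c6 ⇒ r6c6=4.
Step 19. [r6c1∈{6}] r6c1 is down to just 6. So r6c1=6.
Step 20. [r5c2∈{4}] only 4 remains possible at r5c2, so r5c2=4.

Answer: 2 1 5 6 4 3 / 4 3 6 2 1 5 / 3 2 1 4 5 6 / 5 6 4 3 2 1 / 1 4 3 5 6 2 / 6 5 2 1 3 4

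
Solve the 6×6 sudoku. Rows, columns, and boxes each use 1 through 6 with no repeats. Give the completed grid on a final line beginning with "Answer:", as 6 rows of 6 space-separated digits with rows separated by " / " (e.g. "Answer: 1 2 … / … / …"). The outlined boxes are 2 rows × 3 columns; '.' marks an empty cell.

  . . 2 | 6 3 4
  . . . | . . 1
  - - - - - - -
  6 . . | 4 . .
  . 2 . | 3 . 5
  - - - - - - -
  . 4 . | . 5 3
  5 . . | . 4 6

Step 1. [r1c2∈{1,5}] row 1 places 5 nowhere but r1c2 ⇒ r1c2=5.
Step 2. [r2c1∈{3,4}] across col 1, 3 lands solely at r2c1. So r2c1=3.
Step 3. [r6c4∈{1,2}] r6c4 is the only open cell in row 6 admitting 2 ⇒ r6c4=2.
Step 4. [r5c4∈{1}] nothing but 1 survives at r5c4 ⇒ r5c4=1.
Step 5. [r2c3∈{4,6}] 4 has one home in row 2: r2c3 ⇒ r2c3=4.
Step 6. [r4c3∈{1}] nothing but 1 survives at r4c3. So r4c3=1.
Step 7. [r6c3∈{3}] r6c3's peers cover all but 3. So r6c3=3.
Step 8. [r3c6∈{2}] nothing but 2 survives at r3c6, so r3c6=2.
Step 9. [r3c5∈{1}] only 1 remains possible at r3c5, so r3c5=1.
Step 10. [r1c1∈{1}] nothing but 1 survives at r1c1, so r1c1=1.
Step 11. [r5c1∈{2}] r5c1 is down to just 2, so r5c1=2.
Step 12. [r4c5∈{6}] only 6 remains possible at r4c5, so r4c5=6.
Step 13. [r2c4∈{5}] only 5 remains possible at r2c4 ⇒ r2c4=5.
Step 14. [r4c1∈{4}] only 4 remains possible at r4c1 ⇒ r4c1=4.
Step 15. [r2c2∈{6}] r2c2's peers cover all but 6. So r2c2=6.
Step 16. [r6c2∈{1}] r6c2's peers cover all but 1. So r6c2=1.
Step 17. [r2c5∈{2}] r2c5 is down to just 2 ⇒ r2c5=2.
Step 18. [r5c3∈{6}] only 6 remains possible at r5c3, so r5c3=6.
Step 19. [r3c2∈{3}] nothing but 3 survives at r3c2. So r3c2=3.
Step 20. [r3c3∈{5}] r3c3's peers cover all but 5 ⇒ r3c3=5.

Answer: 1 5 2 6 3 4 / 3 6 4 5 2 1 / 6 3 5 4 1 2 / 4 2 1 3 6 5 / 2 4 6 1 5 3 / 5 1 3 2 4 6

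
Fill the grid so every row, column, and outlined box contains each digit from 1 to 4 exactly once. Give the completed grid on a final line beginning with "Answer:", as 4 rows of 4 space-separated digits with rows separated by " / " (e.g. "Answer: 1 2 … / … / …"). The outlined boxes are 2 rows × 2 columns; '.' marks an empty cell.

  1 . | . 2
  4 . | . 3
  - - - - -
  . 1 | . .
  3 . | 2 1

Step 1. [r3c4∈{4}] only 4 remains possible at r3c4, so r3c4=4.
Step 2. [r2c3∈{1}] r2c3 is down to just 1, so r2c3=1.
Step 3. [r1c3∈{4}] r1c3 has the single candidate 4 ⇒ r1c3=4.
Step 4. [r1c2∈{3}] r1c2 has the single candidate 3. So r1c2=3.
Step 5. [r3c1∈{2}] r3c1 is down to just 2. So r3c1=2.
Step 6. [r3c3∈{3}] r3c3's peers cover all but 3 ⇒ r3c3=3.
Step 7. [r4c2∈{4}] r4c2 is down to just 4. So r4c2=4.
Step 8. [r2c2∈{2}] nothing but 2 survives at r2c2, so r2c2=2.

Answer: 1 3 4 2 / 4 2 1 3 / 2 1 3 4 / 3 4 2 1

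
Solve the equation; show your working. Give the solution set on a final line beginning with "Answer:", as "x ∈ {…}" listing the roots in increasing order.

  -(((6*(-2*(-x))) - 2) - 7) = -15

Step 1. [-(((6*(-2*(-x))) - 2) - 7) = -15] LHS negated; negate both sides ⇒ neg: ((6*(-2*(-x))) - 2) - 7 = 15.
Step 2. [((6*(-2*(-x))) - 2) - 7 = 15] peel the -7: add 7 from each side ⇒ sub: (6*(-2*(-x))) - 2 = 22.
Step 3. [(6*(-2*(-x))) - 2 = 22] 2 comes off first (add 2) ⇒ sub: 6*(-2*(-x)) = 24.
Step 4. [6*(-2*(-x)) = 24] divide by the outer 6. So div: -2*(-x) = 4.
Step 5. [-2*(-x) = 4] leading coefficient -2: divide by -2 ⇒ div: -x = -2.
Step 6. [-x = -2] flip signs both sides ⇒ neg: x = 2.

Answer: x ∈ {2}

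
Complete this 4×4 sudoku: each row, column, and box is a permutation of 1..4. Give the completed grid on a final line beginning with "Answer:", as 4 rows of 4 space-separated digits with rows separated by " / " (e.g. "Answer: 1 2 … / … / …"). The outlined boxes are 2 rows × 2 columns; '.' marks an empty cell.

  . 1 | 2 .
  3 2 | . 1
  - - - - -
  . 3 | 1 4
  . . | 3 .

Step 1. [r4c1∈{1,2,4}] in row 4, 1 fits only at r4c1. So r4c1=1.
Step 2. [r3c1∈{2}] r3c1 is down to just 2, so r3c1=2.
Step 3. [r1c4∈{3}] only 3 remains possible at r1c4 ⇒ r1c4=3.
Step 4. [r4c2∈{4}] r4c2's peers cover all but 4. So r4c2=4.
Step 5. [r4c4∈{2}] r4c4's peers cover all but 2, so r4c4=2.
Step 6. [r1c1∈{4}] nothing but 4 survives at r1c1. So r1c1=4.
Step 7. [r2c3∈{4}] r2c3 has the single candidate 4, so r2c3=4.

Answer: 4 1 2 3 / 3 2 4 1 / 2 3 1 4 / 1 4 3 2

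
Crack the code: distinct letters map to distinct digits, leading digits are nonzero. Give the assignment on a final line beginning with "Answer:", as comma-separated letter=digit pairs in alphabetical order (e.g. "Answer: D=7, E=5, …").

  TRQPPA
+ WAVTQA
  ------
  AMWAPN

Step 1. [col 1: A + A ≡ N (mod 10)] column 1 (A + A ≡ N (mod 10), carry-in 0) doesn't pin A yet; pick A=7 and continue. So A=7.
Step 2. [col 1: A + A ≡ N (mod 10)] from column 1 (A=7, carry-in 0, digits 7 already taken and all letters distinct): N must equal 4 ⇒ N=4.
Step 3. [col 2: P + Q ≡ P (mod 10)] column 2: given nothing yet, carry-in 1, and digits 4,7 already taken and all letters distinct, P+Q≡P (mod 10) forces Q=9, so Q=9.
Step 4. [col 2: P + Q ≡ P (mod 10)] no forcing yet in column 2 (carry-in 1); P=1 is free and consistent — try it, so P=1.
Step 5. [col 3: P + T ≡ A (mod 10)] in column 3 we have P+T≡A with carry-in 1; given P=1, A=7 and digits 1,4,7,9 already taken and all letters distinct, that pins T to 5 ⇒ T=5.
Step 6. [col 4: Q + V ≡ W (mod 10)] in column 4 we have Q+V≡W with carry-in 0; given Q=9 and digits 1,4,5,7,9 already taken and all letters distinct, that pins W to 2, so W=2.
Step 7. [col 4: Q + V ≡ W (mod 10)] from column 4 (Q=9, W=2, carry-in 0, digits 1,2,4,5,7,9 already taken and all letters distinct): V must equal 3, so V=3.
Step 8. [col 5: R + A ≡ M (mod 10)] column 5 (R + A ≡ M (mod 10), carry-in 1) doesn't pin M yet; pick M=8 and continue ⇒ M=8.
Step 9. [col 5: R + A ≡ M (mod 10)] in column 5 we have R+A≡M with carry-in 1; given A=7, M=8 and digits 1,2,3,4,5,7,8,9 already taken and all letters distinct, that pins R to 0, so R=0.

Answer: A=7, M=8, N=4, P=1, Q=9, R=0, T=5, V=3, W=2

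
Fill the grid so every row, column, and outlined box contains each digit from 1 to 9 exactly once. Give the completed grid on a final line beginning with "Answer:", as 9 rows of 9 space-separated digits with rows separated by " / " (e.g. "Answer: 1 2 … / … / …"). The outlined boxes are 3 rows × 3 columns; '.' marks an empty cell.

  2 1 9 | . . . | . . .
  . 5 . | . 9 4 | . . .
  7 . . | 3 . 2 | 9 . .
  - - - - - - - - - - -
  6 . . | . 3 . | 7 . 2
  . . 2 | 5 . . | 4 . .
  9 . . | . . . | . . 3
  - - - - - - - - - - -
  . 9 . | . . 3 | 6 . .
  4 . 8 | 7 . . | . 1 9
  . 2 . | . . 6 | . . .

Step 1. [r8c6∈{5}] r8c6's peers cover all but 5, so r8c6=5.
Step 2. [r9c4∈{1,4,8,9}] row 9 places 9 nowhere but r9c4 ⇒ r9c4=9.
Step 3. [r8c5∈{2}] r8c5's peers cover all but 2, so r8c5=2.
Step 4. [r8c7∈{3}] nothing but 3 survives at r8c7 ⇒ r8c7=3.
Step 5. [r1c8∈{3,4,5,6,7,8}] in row 1, 3 fits only at r1c8 ⇒ r1c8=3.
Step 6. [r1c9∈{4,5,6,7,8}] 4 has one home in row 1: r1c9, so r1c9=4.
Step 7. [r7c8∈{2,4,5,7,8}] in row 7, 2 fits only at r7c8 ⇒ r7c8=2.
Step 8. [r6c4∈{1,2,4,6,8}] r6c4 is the only open cell in row 6 admitting 2, so r6c4=2.
Step 9. [r9c8∈{4,5,7,8}] across col 8, 4 lands solely at r9c8, so r9c8=4.
Step 10. [r5c2∈{3,7,8}] r5c2 is the only open cell in col 2 admitting 3. So r5c2=3.
Step 11. [r6c2∈{4,7,8}] r6c2 is the only open cell in col 2 admitting 7 ⇒ r6c2=7.
Step 12. [r2c8∈{6,7,8}] 7 has one home in col 8: r2c8 ⇒ r2c8=7.
Step 13. [r2c7∈{1,2,8}] 2 has one home in row 2: r2c7. So r2c7=2.
Step 14. [r6c7∈{1,5,8}] col 7 places 1 nowhere but r6c7. So r6c7=1.
Step 15. [r6c6∈{8}] r6c6 is down to just 8 ⇒ r6c6=8.
Step 16. [r1c6∈{7}] only 7 remains possible at r1c6. So r1c6=7.
Step 17. [r5c5∈{1,6,7}] r5c5 is the only open cell in row 5 admitting 7. So r5c5=7.
Step 18. [r6c5∈{4,6}] box 5 places 6 nowhere but r6c5 ⇒ r6c5=6.
Step 19. [r4c4∈{1,4}] in box 5, 4 fits only at r4c4 ⇒ r4c4=4.
Step 20. [r6c8∈{5}] r6c8 has the single candidate 5, so r6c8=5.
Step 21. [r4c3∈{1,5}] 5 has one home in row 4: r4c3, so r4c3=5.
Step 22. [r5c1∈{1,8}] box 4 places 1 nowhere but r5c1. So r5c1=1.
Step 23. [r2c1∈{3,8}] r2c1 is the only open cell in col 1 admitting 8 ⇒ r2c1=8.
Step 24. [r7c5∈{1,4,8}] row 7 places 4 nowhere but r7c5 ⇒ r7c5=4.
Step 25. [r5c6∈{9}] only 9 remains possible at r5c6. So r5c6=9.
Step 26. [r3c2∈{4,6}] col 2 places 4 nowhere but r3c2, so r3c2=4.
Step 27. [r3c3∈{6}] only 6 remains possible at r3c3. So r3c3=6.
Step 28. [r3c8∈{8}] r3c8 is down to just 8, so r3c8=8.
Step 29. [r9c7∈{5,8}] r9c7 is the only open cell in col 7 admitting 8. So r9c7=8.
Step 30. [r9c5∈{1}] r9c5 has the single candidate 1 ⇒ r9c5=1.
Step 31. [r2c9∈{1,6}] box 3 places 6 nowhere but r2c9 ⇒ r2c9=6.
Step 32. [r1c7∈{5}] nothing but 5 survives at r1c7 ⇒ r1c7=5.
Step 33. [r9c1∈{3,5}] 3 has one home in col 1: r9c1 ⇒ r9c1=3.
Step 34. [r9c3∈{7}] nothing but 7 survives at r9c3. So r9c3=7.
Step 35. [r1c5∈{8}] r1c5 is down to just 8. So r1c5=8.
Step 36. [r7c9∈{5,7}] row 7 places 7 nowhere but r7c9 ⇒ r7c9=7.
Step 37. [r7c3∈{1}] r7c3 is down to just 1, so r7c3=1.
Step 38. [r3c9∈{1}] r3c9 is down to just 1 ⇒ r3c9=1.
Step 39. [r1c4∈{6}] r1c4 has the single candidate 6. So r1c4=6.
Step 40. [r7c1∈{5}] only 5 remains possible at r7c1, so r7c1=5.
Step 41. [r4c6∈{1}] nothing but 1 survives at r4c6, so r4c6=1.
Step 42. [r4c2∈{8}] nothing but 8 survives at r4c2 ⇒ r4c2=8.
Step 43. [r5c8∈{6}] only 6 remains possible at r5c8, so r5c8=6.
Step 44. [r2c4∈{1}] r2c4 has the single candidate 1, so r2c4=1.
Step 45. [r6c3∈{4}] only 4 remains possible at r6c3 ⇒ r6c3=4.
Step 46. [r2c3∈{3}] r2c3's peers cover all but 3, so r2c3=3.
Step 47. [r4c8∈{9}] r4c8 has the single candidate 9 ⇒ r4c8=9.
Step 48. [r3c5∈{5}] only 5 remains possible at r3c5. So r3c5=5.
Step 49. [r5c9∈{8}] only 8 remains possible at r5c9, so r5c9=8.
Step 50. [r9c9∈{5}] nothing but 5 survives at r9c9 ⇒ r9c9=5.
Step 51. [r7c4∈{8}] only 8 remains possible at r7c4. So r7c4=8.
Step 52. [r8c2∈{6}] nothing but 6 survives at r8c2 ⇒ r8c2=6.

Answer: 2 1 9 6 8 7 5 3 4 / 8 5 3 1 9 4 2 7 6 / 7 4 6 3 5 2 9 8 1 / 6 8 5 4 3 1 7 9 2 / 1 3 2 5 7 9 4 6 8 / 9 7 4 2 6 8 1 5 3 / 5 9 1 8 4 3 6 2 7 / 4 6 8 7 2 5 3 1 9 / 3 2 7 9 1 6 8 4 5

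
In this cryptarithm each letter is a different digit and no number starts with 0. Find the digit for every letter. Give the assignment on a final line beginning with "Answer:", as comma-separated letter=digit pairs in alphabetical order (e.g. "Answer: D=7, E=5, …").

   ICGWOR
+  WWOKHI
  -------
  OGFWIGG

Step 1. [O] O is the leading digit of a 7-digit sum of two 6-digit numbers; the final carry is exactly 1, so O=1.
Step 2. [col 1: R + I ≡ G (mod 10)] no forcing yet in column 1 (carry-in 0); G=5 is free and consistent — try it, so G=5.
Step 3. [col 1: R + I ≡ G (mod 10)] several values work for R in column 1 (R + I ≡ G (mod 10), carry-in 0); try R=7 ⇒ R=7.
Step 4. [col 1: R + I ≡ G (mod 10)] column 1 reads R+I+carry(0)=G with R=7, G=5; with digits 1,5,7 already taken and all letters distinct, the only value for I is 8, so I=8.
Step 5. [col 2: O + H ≡ G (mod 10)] in column 2 we have O+H≡G with carry-in 1; given O=1, G=5 and digits 1,5,7,8 already taken and all letters distinct, that pins H to 3. So H=3.
Step 6. [col 3: W + K ≡ I (mod 10)] column 3 (W + K ≡ I (mod 10), carry-in 0) doesn't pin W yet; pick W=6 and continue, so W=6.
Step 7. [col 3: W + K ≡ I (mod 10)] from column 3 (W=6, I=8, carry-in 0, digits 1,3,5,6,7,8 already taken and all letters distinct): K must equal 2 ⇒ K=2.
Step 8. [col 5: C + W ≡ F (mod 10)] column 5: given W=6, carry-in 0, and digits 1,2,3,5,6,7,8 already taken and all letters distinct, C+W≡F (mod 10) forces F=0, so F=0.
Step 9. [col 5: C + W ≡ F (mod 10)] from column 5 (W=6, F=0, carry-in 0, digits 0,1,2,3,5,6,7,8 already taken and all letters distinct): C must equal 4 ⇒ C=4.

Answer: C=4, F=0, G=5, H=3, I=8, K=2, O=1, R=7, W=6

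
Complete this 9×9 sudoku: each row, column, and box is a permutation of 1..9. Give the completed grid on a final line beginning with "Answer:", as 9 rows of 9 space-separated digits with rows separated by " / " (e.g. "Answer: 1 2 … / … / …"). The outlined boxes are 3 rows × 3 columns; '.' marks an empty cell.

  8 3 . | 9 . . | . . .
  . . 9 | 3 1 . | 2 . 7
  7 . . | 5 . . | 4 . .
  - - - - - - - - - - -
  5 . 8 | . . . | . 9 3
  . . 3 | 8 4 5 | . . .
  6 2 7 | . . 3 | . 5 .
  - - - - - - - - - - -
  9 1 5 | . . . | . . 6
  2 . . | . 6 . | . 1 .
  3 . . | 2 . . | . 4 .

Step 1. [r8c7∈{3,5,7,8,9}] r8c7 is the only open cell in row 8 admitting 3 ⇒ r8c7=3.
Step 2. [r9c7∈{5,7,8,9}] across col 7, 9 lands solely at r9c7. So r9c7=9.
Step 3. [r1c8∈{6}] r1c8 is down to just 6, so r1c8=6.
Step 4. [r6c4∈{1}] r6c4 has the single candidate 1. So r6c4=1.
Step 5. [r4c7∈{1,6,7}] across row 4, 1 lands solely at r4c7, so r4c7=1.
Step 6. [r8c3∈{4}] r8c3 has the single candidate 4. So r8c3=4.
Step 7. [r8c4∈{7}] nothing but 7 survives at r8c4, so r8c4=7.
Step 8. [r2c8∈{8}] nothing but 8 survives at r2c8 ⇒ r2c8=8.
Step 9. [r1c6∈{2,4,7}] row 1 places 4 nowhere but r1c6, so r1c6=4.
Step 10. [r7c6∈{8}] r7c6's peers cover all but 8, so r7c6=8.
Step 11. [r3c2∈{6}] r3c2 is down to just 6, so r3c2=6.
Step 12. [r3c6∈{2}] r3c6's peers cover all but 2, so r3c6=2.
Step 13. [r8c9∈{5,8}] r8c9 is the only open cell in row 8 admitting 5 ⇒ r8c9=5.
Step 14. [r3c3∈{1}] r3c3's peers cover all but 1, so r3c3=1.
Step 15. [r4c6∈{6,7}] in col 6, 7 fits only at r4c6, so r4c6=7.
Step 16. [r7c8∈{2,7}] row 7 places 2 nowhere but r7c8. So r7c8=2.
Step 17. [r9c9∈{8}] r9c9 has the single candidate 8 ⇒ r9c9=8.
Step 18. [r4c2∈{4}] r4c2 is down to just 4. So r4c2=4.
Step 19. [r5c7∈{6,7}] row 5 places 6 nowhere but r5c7. So r5c7=6.
Step 20. [r5c2∈{9}] r5c2's peers cover all but 9, so r5c2=9.
Step 21. [r9c3∈{6}] nothing but 6 survives at r9c3 ⇒ r9c3=6.
Step 22. [r9c2∈{7}] r9c2's peers cover all but 7. So r9c2=7.
Step 23. [r6c5∈{9}] r6c5's peers cover all but 9, so r6c5=9.
Step 24. [r9c5∈{5}] nothing but 5 survives at r9c5, so r9c5=5.
Step 25. [r6c7∈{8}] r6c7 is down to just 8 ⇒ r6c7=8.
Step 26. [r1c5∈{7}] r1c5 has the single candidate 7. So r1c5=7.
Step 27. [r1c9∈{1}] only 1 remains possible at r1c9 ⇒ r1c9=1.
Step 28. [r4c5∈{2}] only 2 remains possible at r4c5 ⇒ r4c5=2.
Step 29. [r7c5∈{3}] r7c5's peers cover all but 3. So r7c5=3.
Step 30. [r2c6∈{6}] r2c6 has the single candidate 6 ⇒ r2c6=6.
Step 31. [r7c7∈{7}] r7c7's peers cover all but 7 ⇒ r7c7=7.
Step 32. [r1c3∈{2}] nothing but 2 survives at r1c3 ⇒ r1c3=2.
Step 33. [r5c9∈{2}] r5c9 is down to just 2. So r5c9=2.
Step 34. [r2c2∈{5}] nothing but 5 survives at r2c2, so r2c2=5.
Step 35. [r8c2∈{8}] r8c2's peers cover all but 8 ⇒ r8c2=8.
Step 36. [r2c1∈{4}] r2c1 is down to just 4. So r2c1=4.
Step 37. [r6c9∈{4}] nothing but 4 survives at r6c9, so r6c9=4.
Step 38. [r4c4∈{6}] r4c4's peers cover all but 6 ⇒ r4c4=6.
Step 39. [r5c8∈{7}] r5c8 is down to just 7 ⇒ r5c8=7.
Step 40. [r3c5∈{8}] r3c5 is down to just 8 ⇒ r3c5=8.
Step 41. [r8c6∈{9}] r8c6's peers cover all but 9, so r8c6=9.
Step 42. [r5c1∈{1}] r5c1's peers cover all but 1 ⇒ r5c1=1.
Step 43. [r1c7∈{5}] only 5 remains possible at r1c7 ⇒ r1c7=5.
Step 44. [r3c8∈{3}] r3c8 is down to just 3, so r3c8=3.
Step 45. [r7c4∈{4}] r7c4's peers cover all but 4 ⇒ r7c4=4.
Step 46. [r9c6∈{1}] r9c6 is down to just 1 ⇒ r9c6=1.
Step 47. [r3c9∈{9}] nothing but 9 survives at r3c9. So r3c9=9.

Answer: 8 3 2 9 7 4 5 6 1 / 4 5 9 3 1 6 2 8 7 / 7 6 1 5 8 2 4 3 9 / 5 4 8 6 2 7 1 9 3 / 1 9 3 8 4 5 6 7 2 / 6 2 7 1 9 3 8 5 4 / 9 1 5 4 3 8 7 2 6 / 2 8 4 7 6 9 3 1 5 / 3 7 6 2 5 1 9 4 8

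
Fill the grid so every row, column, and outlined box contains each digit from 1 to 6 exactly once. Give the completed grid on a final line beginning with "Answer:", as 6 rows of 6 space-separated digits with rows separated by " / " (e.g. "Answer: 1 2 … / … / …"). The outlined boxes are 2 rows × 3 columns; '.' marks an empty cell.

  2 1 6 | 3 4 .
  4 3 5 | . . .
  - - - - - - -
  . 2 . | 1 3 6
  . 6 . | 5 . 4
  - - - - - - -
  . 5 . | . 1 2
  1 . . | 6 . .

Step 1. [r3c3∈{4}] r3c3 is down to just 4 ⇒ r3c3=4.
Step 2. [r5c3∈{3}] only 3 remains possible at r5c3. So r5c3=3.
Step 3. [r1c6∈{5}] r1c6's peers cover all but 5, so r1c6=5.
Step 4. [r2c4∈{2}] only 2 remains possible at r2c4, so r2c4=2.
Step 5. [r4c3∈{1}] only 1 remains possible at r4c3, so r4c3=1.
Step 6. [r3c1∈{5}] r3c1 is down to just 5. So r3c1=5.
Step 7. [r2c5∈{6}] r2c5 has the single candidate 6, so r2c5=6.
Step 8. [r6c2∈{4}] r6c2 is down to just 4, so r6c2=4.
Step 9. [r2c6∈{1}] r2c6 has the single candidate 1, so r2c6=1.
Step 10. [r6c6∈{3}] r6c6 is down to just 3 ⇒ r6c6=3.
Step 11. [r6c5∈{5}] only 5 remains possible at r6c5. So r6c5=5.
Step 12. [r4c1∈{3}] r4c1 has the single candidate 3 ⇒ r4c1=3.
Step 13. [r6c3∈{2}] r6c3 is down to just 2 ⇒ r6c3=2.
Step 14. [r4c5∈{2}] r4c5's peers cover all but 2 ⇒ r4c5=2.
Step 15. [r5c1∈{6}] only 6 remains possible at r5c1 ⇒ r5c1=6.
Step 16. [r5c4∈{4}] r5c4's peers cover all but 4 ⇒ r5c4=4.

Answer: 2 1 6 3 4 5 / 4 3 5 2 6 1 / 5 2 4 1 3 6 / 3 6 1 5 2 4 / 6 5 3 4 1 2 / 1 4 2 6 5 3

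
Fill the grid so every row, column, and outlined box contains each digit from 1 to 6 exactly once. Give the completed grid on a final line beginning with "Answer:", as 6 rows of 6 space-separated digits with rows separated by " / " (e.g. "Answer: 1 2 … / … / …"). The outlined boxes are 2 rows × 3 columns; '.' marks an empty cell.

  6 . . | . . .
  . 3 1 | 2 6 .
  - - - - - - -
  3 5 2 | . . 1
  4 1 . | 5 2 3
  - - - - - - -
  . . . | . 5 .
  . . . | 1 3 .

Step 1. [r2c6∈{4,5}] r2c6 is the only open cell in row 2 admitting 4 ⇒ r2c6=4.
Step 2. [r5c4∈{4,6}] in box 6, 4 fits only at r5c4 ⇒ r5c4=4.
Step 3. [r1c2∈{2,4}] r1c2 is the only open cell in row 1 admitting 2, so r1c2=2.
Step 4. [r5c2∈{6}] r5c2 has the single candidate 6. So r5c2=6.
Step 5. [r1c3∈{4,5}] r1c3 is the only open cell in row 1 admitting 4. So r1c3=4.
Step 6. [r5c6∈{2}] r5c6's peers cover all but 2. So r5c6=2.
Step 7. [r6c3∈{5}] r6c3's peers cover all but 5, so r6c3=5.
Step 8. [r6c6∈{6}] nothing but 6 survives at r6c6, so r6c6=6.
Step 9. [r5c1∈{1}] r5c1 has the single candidate 1. So r5c1=1.
Step 10. [r1c6∈{5}] r1c6's peers cover all but 5 ⇒ r1c6=5.
Step 11. [r2c1∈{5}] r2c1 is down to just 5. So r2c1=5.
Step 12. [r5c3∈{3}] only 3 remains possible at r5c3 ⇒ r5c3=3.
Step 13. [r3c5∈{4}] r3c5's peers cover all but 4. So r3c5=4.
Step 14. [r1c5∈{1}] r1c5 is down to just 1, so r1c5=1.
Step 15. [r3c4∈{6}] r3c4 is down to just 6, so r3c4=6.
Step 16. [r6c1∈{2}] r6c1 is down to just 2 ⇒ r6c1=2.
Step 17. [r1c4∈{3}] nothing but 3 survives at r1c4, so r1c4=3.
Step 18. [r4c3∈{6}] nothing but 6 survives at r4c3 ⇒ r4c3=6.
Step 19. [r6c2∈{4}] r6c2 is down to just 4 ⇒ r6c2=4.

Answer: 6 2 4 3 1 5 / 5 3 1 2 6 4 / 3 5 2 6 4 1 / 4 1 6 5 2 3 / 1 6 3 4 5 2 / 2 4 5 1 3 6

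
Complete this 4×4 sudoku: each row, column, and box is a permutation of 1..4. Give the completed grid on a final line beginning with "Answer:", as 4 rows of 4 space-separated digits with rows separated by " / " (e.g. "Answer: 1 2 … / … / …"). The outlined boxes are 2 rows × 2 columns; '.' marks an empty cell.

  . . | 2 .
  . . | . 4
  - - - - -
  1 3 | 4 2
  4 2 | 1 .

Step 1. [r2c3∈{3}] only 3 remains possible at r2c3 ⇒ r2c3=3.
Step 2. [r1c2∈{1,4}] across row 1, 4 lands solely at r1c2, so r1c2=4.
Step 3. [r2c1∈{2}] r2c1 is down to just 2. So r2c1=2.
Step 4. [r1c1∈{3}] r1c1's peers cover all but 3. So r1c1=3.
Step 5. [r2c2∈{1}] r2c2 has the single candidate 1, so r2c2=1.
Step 6. [r1c4∈{1}] r1c4's peers cover all but 1 ⇒ r1c4=1.
Step 7. [r4c4∈{3}] r4c4 is down to just 3. So r4c4=3.

Answer: 3 4 2 1 / 2 1 3 4 / 1 3 4 2 / 4 2 1 3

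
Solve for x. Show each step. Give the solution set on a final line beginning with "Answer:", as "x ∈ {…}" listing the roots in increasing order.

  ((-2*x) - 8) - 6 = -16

Step 1. [((-2*x) - 8) - 6 = -16] peel the -6: add 6 from each side, so sub: (-2*x) - 8 = -10.
Step 2. [(-2*x) - 8 = -10] common factor -2 (LHS and -10) — divide through ⇒ factor: x + 4 = 5.
Step 3. [x + 4 = 5] the outer +4 inverts by subtracting 4, so sub: x = 1.

Answer: x ∈ {1}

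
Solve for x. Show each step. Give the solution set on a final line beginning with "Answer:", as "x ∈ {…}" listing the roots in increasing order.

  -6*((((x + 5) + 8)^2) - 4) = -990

Step 1. [-6*((((x + 5) + 8)^2) - 4) = -990] divide by the outer -6, so div: (((x + 5) + 8)^2) - 4 = 165.
Step 2. [(((x + 5) + 8)^2) - 4 = 165] 4 comes off first (add 4), so sub: ((x + 5) + 8)^2 = 169.
Step 3. [((x + 5) + 8)^2 = 169] √ both sides: 169 ≥ 0 gives two branches. So sqrt: (x + 5) + 8 = 13 or -13.
Step 4. [(x + 5) + 8 = 13 or -13] peel the +8: subtract 8 from each side. So sub: x + 5 = 5 or -21.
Step 5. [x + 5 = 5 or -21] 5 comes off first (subtract 5). So sub: x = 0 or -26.

Answer: x ∈ {-26, 0}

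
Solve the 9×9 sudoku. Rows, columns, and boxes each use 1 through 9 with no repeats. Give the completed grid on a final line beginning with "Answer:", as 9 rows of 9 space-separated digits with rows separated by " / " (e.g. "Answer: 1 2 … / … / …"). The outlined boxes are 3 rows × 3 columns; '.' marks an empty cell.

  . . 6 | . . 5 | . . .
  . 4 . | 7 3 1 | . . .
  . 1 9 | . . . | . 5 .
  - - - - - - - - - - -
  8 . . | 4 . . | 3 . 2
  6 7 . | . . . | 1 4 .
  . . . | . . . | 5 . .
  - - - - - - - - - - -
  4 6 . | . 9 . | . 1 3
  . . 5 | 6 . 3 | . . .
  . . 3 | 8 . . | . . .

Step 1. [r3c4∈{2}] r3c4's peers cover all but 2 ⇒ r3c4=2.
Step 2. [r5c3∈{2}] nothing but 2 survives at r5c3 ⇒ r5c3=2.
Step 3. [r1c8∈{2,3,7,8,9}] in col 8, 3 fits only at r1c8, so r1c8=3.
Step 4. [r6c4∈{1,3,9}] in col 4, 1 fits only at r6c4 ⇒ r6c4=1.
Step 5. [r9c9∈{4,5,6,7,9}] across col 9, 5 lands solely at r9c9. So r9c9=5.
Step 6. [r2c3∈{8}] only 8 remains possible at r2c3. So r2c3=8.
Step 7. [r7c7∈{2,7,8}] in row 7, 8 fits only at r7c7. So r7c7=8.
Step 8. [r6c8∈{6,7,8,9}] in col 8, 8 fits only at r6c8, so r6c8=8.
Step 9. [r5c9∈{9}] r5c9's peers cover all but 9, so r5c9=9.
Step 10. [r7c6∈{2,7}] in row 7, 2 fits only at r7c6, so r7c6=2.
Step 11. [r1c2∈{2}] r1c2's peers cover all but 2, so r1c2=2.
Step 12. [r9c2∈{9}] r9c2's peers cover all but 9, so r9c2=9.
Step 13. [r1c1∈{7}] r1c1's peers cover all but 7 ⇒ r1c1=7.
Step 14. [r2c9∈{6}] r2c9's peers cover all but 6. So r2c9=6.
Step 15. [r6c9∈{7}] only 7 remains possible at r6c9. So r6c9=7.
Step 16. [r8c9∈{4}] nothing but 4 survives at r8c9, so r8c9=4.
Step 17. [r3c7∈{4,7}] 7 has one home in row 3: r3c7. So r3c7=7.
Step 18. [r4c6∈{6,7,9}] 9 has one home in row 4: r4c6 ⇒ r4c6=9.
Step 19. [r9c6∈{4,7}] 7 has one home in col 6: r9c6, so r9c6=7.
Step 20. [r3c6∈{4,6,8}] 4 has one home in col 6: r3c6 ⇒ r3c6=4.
Step 21. [r3c5∈{6,8}] r3c5 is the only open cell in row 3 admitting 6, so r3c5=6.
Step 22. [r1c5∈{8}] r1c5 is down to just 8. So r1c5=8.
Step 23. [r9c7∈{2,6}] r9c7 is the only open cell in col 7 admitting 6. So r9c7=6.
Step 24. [r9c8∈{2}] r9c8 has the single candidate 2. So r9c8=2.
Step 25. [r8c7∈{9}] r8c7 is down to just 9. So r8c7=9.
Step 26. [r8c5∈{1}] r8c5 is down to just 1 ⇒ r8c5=1.
Step 27. [r5c5∈{5}] r5c5 is down to just 5 ⇒ r5c5=5.
Step 28. [r3c1∈{3}] only 3 remains possible at r3c1. So r3c1=3.
Step 29. [r9c5∈{4}] only 4 remains possible at r9c5, so r9c5=4.
Step 30. [r8c8∈{7}] r8c8 is down to just 7, so r8c8=7.
Step 31. [r6c3∈{4}] nothing but 4 survives at r6c3 ⇒ r6c3=4.
Step 32. [r5c4∈{3}] r5c4's peers cover all but 3 ⇒ r5c4=3.
Step 33. [r9c1∈{1}] r9c1 has the single candidate 1 ⇒ r9c1=1.
Step 34. [r2c1∈{5}] r2c1 is down to just 5. So r2c1=5.
Step 35. [r6c2∈{3}] r6c2 is down to just 3, so r6c2=3.
Step 36. [r7c4∈{5}] only 5 remains possible at r7c4, so r7c4=5.
Step 37. [r6c5∈{2}] nothing but 2 survives at r6c5 ⇒ r6c5=2.
Step 38. [r2c7∈{2}] only 2 remains possible at r2c7 ⇒ r2c7=2.
Step 39. [r1c7∈{4}] r1c7 has the single candidate 4. So r1c7=4.
Step 40. [r1c4∈{9}] r1c4's peers cover all but 9. So r1c4=9.
Step 41. [r7c3∈{7}] r7c3's peers cover all but 7. So r7c3=7.
Step 42. [r5c6∈{8}] nothing but 8 survives at r5c6 ⇒ r5c6=8.
Step 43. [r1c9∈{1}] only 1 remains possible at r1c9, so r1c9=1.
Step 44. [r6c1∈{9}] r6c1's peers cover all but 9 ⇒ r6c1=9.
Step 45. [r4c8∈{6}] only 6 remains possible at r4c8 ⇒ r4c8=6.
Step 46. [r3c9∈{8}] r3c9 has the single candidate 8. So r3c9=8.
Step 47. [r8c2∈{8}] r8c2 is down to just 8, so r8c2=8.
Step 48. [r4c5∈{7}] r4c5 is down to just 7, so r4c5=7.
Step 49. [r2c8∈{9}] r2c8 has the single candidate 9 ⇒ r2c8=9.
Step 50. [r4c3∈{1}] r4c3's peers cover all but 1. So r4c3=1.
Step 51. [r8c1∈{2}] only 2 remains possible at r8c1, so r8c1=2.
Step 52. [r6c6∈{6}] nothing but 6 survives at r6c6. So r6c6=6.
Step 53. [r4c2∈{5}] r4c2 has the single candidate 5. So r4c2=5.

Answer: 7 2 6 9 8 5 4 3 1 / 5 4 8 7 3 1 2 9 6 / 3 1 9 2 6 4 7 5 8 / 8 5 1 4 7 9 3 6 2 / 6 7 2 3 5 8 1 4 9 / 9 3 4 1 2 6 5 8 7 / 4 6 7 5 9 2 8 1 3 / 2 8 5 6 1 3 9 7 4 / 1 9 3 8 4 7 6 2 5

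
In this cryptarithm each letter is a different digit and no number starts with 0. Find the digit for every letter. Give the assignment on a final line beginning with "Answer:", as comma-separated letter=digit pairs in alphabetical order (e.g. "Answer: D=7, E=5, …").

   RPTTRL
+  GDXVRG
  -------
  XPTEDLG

Step 1. [X] X is the leading digit of a 7-digit sum of two 6-digit numbers; the final carry is exactly 1, so X=1.
Step 2. [col 1: L + G ≡ G (mod 10)] from column 1 (nothing yet, carry-in 0, digits 1 already taken and all letters distinct): L must equal 0, so L=0.
Step 3. [col 1: L + G ≡ G (mod 10)] no forcing yet in column 1 (carry-in 0); G=8 is free and consistent — try it, so G=8.
Step 4. [col 2: R + R ≡ L (mod 10)] in column 2 we have R+R≡L with carry-in 0; given L=0 and digits 0,1,8 already taken and all letters distinct, that pins R to 5. So R=5.
Step 5. [col 3: T + V ≡ D (mod 10)] several values work for D in column 3 (T + V ≡ D (mod 10), carry-in 1); try D=4 ⇒ D=4.
Step 6. [col 3: T + V ≡ D (mod 10)] column 3 (T + V ≡ D (mod 10), carry-in 1) doesn't pin T yet; pick T=7 and continue, so T=7.
Step 7. [col 3: T + V ≡ D (mod 10)] column 3: given T=7, D=4, carry-in 1, and digits 0,1,4,5,7,8 already taken and all letters distinct, T+V≡D (mod 10) forces V=6 ⇒ V=6.
Step 8. [col 4: T + X ≡ E (mod 10)] column 4 reads T+X+carry(1)=E with T=7, X=1; with digits 0,1,4,5,6,7,8 already taken and all letters distinct, the only value for E is 9 ⇒ E=9.
Step 9. [col 5: P + D ≡ T (mod 10)] column 5: given D=4, T=7, carry-in 0, and digits 0,1,4,5,6,7,8,9 already taken and all letters distinct, P+D≡T (mod 10) forces P=3 ⇒ P=3.

Answer: D=4, E=9, G=8, L=0, P=3, R=5, T=7, V=6, X=1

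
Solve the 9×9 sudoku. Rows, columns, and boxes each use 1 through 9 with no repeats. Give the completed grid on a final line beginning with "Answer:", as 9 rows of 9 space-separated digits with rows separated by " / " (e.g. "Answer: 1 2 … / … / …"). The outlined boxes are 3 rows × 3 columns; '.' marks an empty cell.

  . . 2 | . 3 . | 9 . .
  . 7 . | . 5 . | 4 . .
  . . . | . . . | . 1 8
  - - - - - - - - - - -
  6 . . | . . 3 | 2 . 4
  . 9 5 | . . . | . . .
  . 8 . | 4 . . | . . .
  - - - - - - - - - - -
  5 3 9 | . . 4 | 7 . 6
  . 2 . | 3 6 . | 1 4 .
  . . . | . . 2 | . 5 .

Step 1. [r4c2∈{1}] only 1 remains possible at r4c2 ⇒ r4c2=1.
Step 2. [r4c3∈{7}] only 7 remains possible at r4c3 ⇒ r4c3=7.
Step 3. [r6c3∈{3}] r6c3 has the single candidate 3, so r6c3=3.
Step 4. [r3c5∈{2,4,7,9}] col 5 places 4 nowhere but r3c5. So r3c5=4.
Step 5. [r3c3∈{6}] only 6 remains possible at r3c3, so r3c3=6.
Step 6. [r8c3∈{8}] only 8 remains possible at r8c3, so r8c3=8.
Step 7. [r2c3∈{1}] r2c3 is down to just 1 ⇒ r2c3=1.
Step 8. [r3c4∈{2,7,9}] row 3 places 2 nowhere but r3c4, so r3c4=2.
Step 9. [r3c6∈{7,9}] across row 3, 7 lands solely at r3c6. So r3c6=7.
Step 10. [r9c1∈{1,4,7}] col 1 places 1 nowhere but r9c1, so r9c1=1.
Step 11. [r8c9∈{9}] only 9 remains possible at r8c9 ⇒ r8c9=9.
Step 12. [r9c9∈{3}] r9c9 has the single candidate 3, so r9c9=3.
Step 13. [r9c7∈{8}] only 8 remains possible at r9c7 ⇒ r9c7=8.
Step 14. [r4c4∈{5,8,9}] 5 has one home in row 4: r4c4, so r4c4=5.
Step 15. [r3c1∈{3,9}] 9 has one home in row 3: r3c1 ⇒ r3c1=9.
Step 16. [r3c7∈{3,5}] r3c7 is the only open cell in row 3 admitting 3. So r3c7=3.
Step 17. [r5c7∈{6}] r5c7's peers cover all but 6. So r5c7=6.
Step 18. [r6c6∈{1,6,9}] 6 has one home in row 6: r6c6 ⇒ r6c6=6.
Step 19. [r1c9∈{5,7}] r1c9 is the only open cell in box 3 admitting 5. So r1c9=5.
Step 20. [r1c8∈{6,7}] across row 1, 7 lands solely at r1c8. So r1c8=7.
Step 21. [r1c4∈{1,6,8}] in row 1, 6 fits only at r1c4. So r1c4=6.
Step 22. [r1c6∈{1,8}] across row 1, 1 lands solely at r1c6, so r1c6=1.
Step 23. [r5c6∈{8}] r5c6's peers cover all but 8. So r5c6=8.
Step 24. [r2c4∈{8,9}] 8 has one home in box 2: r2c4. So r2c4=8.
Step 25. [r4c5∈{9}] r4c5's peers cover all but 9. So r4c5=9.
Step 26. [r9c5∈{7}] r9c5 is down to just 7 ⇒ r9c5=7.
Step 27. [r6c9∈{1,7}] across row 6, 7 lands solely at r6c9, so r6c9=7.
Step 28. [r6c5∈{1,2}] r6c5 is the only open cell in row 6 admitting 1, so r6c5=1.
Step 29. [r5c1∈{2,4}] in row 5, 4 fits only at r5c1 ⇒ r5c1=4.
Step 30. [r2c9∈{2}] only 2 remains possible at r2c9 ⇒ r2c9=2.
Step 31. [r1c2∈{4}] r1c2's peers cover all but 4 ⇒ r1c2=4.
Step 32. [r4c8∈{8}] nothing but 8 survives at r4c8. So r4c8=8.
Step 33. [r7c8∈{2}] r7c8 is down to just 2, so r7c8=2.
Step 34. [r8c6∈{5}] r8c6 has the single candidate 5, so r8c6=5.
Step 35. [r3c2∈{5}] r3c2 has the single candidate 5, so r3c2=5.
Step 36. [r5c9∈{1}] only 1 remains possible at r5c9 ⇒ r5c9=1.
Step 37. [r2c8∈{6}] only 6 remains possible at r2c8. So r2c8=6.
Step 38. [r8c1∈{7}] r8c1's peers cover all but 7, so r8c1=7.
Step 39. [r9c3∈{4}] r9c3 is down to just 4 ⇒ r9c3=4.
Step 40. [r1c1∈{8}] r1c1 has the single candidate 8. So r1c1=8.
Step 41. [r6c7∈{5}] nothing but 5 survives at r6c7, so r6c7=5.
Step 42. [r7c4∈{1}] only 1 remains possible at r7c4 ⇒ r7c4=1.
Step 43. [r2c1∈{3}] nothing but 3 survives at r2c1 ⇒ r2c1=3.
Step 44. [r9c4∈{9}] nothing but 9 survives at r9c4, so r9c4=9.
Step 45. [r7c5∈{8}] nothing but 8 survives at r7c5 ⇒ r7c5=8.
Step 46. [r5c4∈{7}] r5c4 is down to just 7 ⇒ r5c4=7.
Step 47. [r5c5∈{2}] r5c5 has the single candidate 2 ⇒ r5c5=2.
Step 48. [r2c6∈{9}] r2c6 is down to just 9, so r2c6=9.
Step 49. [r6c1∈{2}] nothing but 2 survives at r6c1, so r6c1=2.
Step 50. [r5c8∈{3}] r5c8 is down to just 3. So r5c8=3.
Step 51. [r6c8∈{9}] r6c8 has the single candidate 9. So r6c8=9.
Step 52. [r9c2∈{6}] r9c2 has the single candidate 6 ⇒ r9c2=6.

Answer: 8 4 2 6 3 1 9 7 5 / 3 7 1 8 5 9 4 6 2 / 9 5 6 2 4 7 3 1 8 / 6 1 7 5 9 3 2 8 4 / 4 9 5 7 2 8 6 3 1 / 2 8 3 4 1 6 5 9 7 / 5 3 9 1 8 4 7 2 6 / 7 2 8 3 6 5 1 4 9 / 1 6 4 9 7 2 8 5 3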